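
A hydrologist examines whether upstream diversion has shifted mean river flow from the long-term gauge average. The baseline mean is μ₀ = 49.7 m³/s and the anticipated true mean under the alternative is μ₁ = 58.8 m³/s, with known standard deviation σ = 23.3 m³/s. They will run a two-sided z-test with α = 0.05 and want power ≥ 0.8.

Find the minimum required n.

n = 52

Standardized effect: d = |μ₁ − μ₀| / σ = |58.8 − 49.7| / 23.3 = 0.3906
Set Φ(δ − 1.960) = 0.8; then δ − 1.960 = Φ⁻¹(0.8) = 0.842, giving δ = 2.802.
(Ignoring the negligible lower-tail rejection probability gives the usual closed-form inversion.)
δ = d·√n ⇒ n = (δ/d)² = (2.802 / 0.3906)² = 51.46.
Round up to the next whole unit.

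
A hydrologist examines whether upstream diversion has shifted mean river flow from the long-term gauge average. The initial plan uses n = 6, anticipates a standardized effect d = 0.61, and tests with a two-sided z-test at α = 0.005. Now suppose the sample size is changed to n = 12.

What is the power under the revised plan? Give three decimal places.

With n = 12: δ = d·√n = 0.61 × √12 = 2.1131. Critical value z_{0.0025} = 2.807.
Revised power = Φ(δ − 2.807) + Φ(−δ − 2.807) = Φ(-0.694) + Φ(-4.920) = 0.2439 + 0.0000 = 0.2439.

Power ≈ 0.244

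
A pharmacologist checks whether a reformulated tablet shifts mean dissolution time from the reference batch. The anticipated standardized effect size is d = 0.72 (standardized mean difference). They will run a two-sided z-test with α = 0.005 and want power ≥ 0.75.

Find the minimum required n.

Set Φ(δ − 2.807) = 0.75; then δ − 2.807 = Φ⁻¹(0.75) = 0.674, giving δ = 3.482.
(For δ > 0 the lower-tail rejection region contributes negligibly to power, so the one-term inversion is standard.)
δ = d·√n ⇒ n = (δ/d)² = (3.482 / 0.72)² = 23.38.
Rounding up, n = 24.

n = 24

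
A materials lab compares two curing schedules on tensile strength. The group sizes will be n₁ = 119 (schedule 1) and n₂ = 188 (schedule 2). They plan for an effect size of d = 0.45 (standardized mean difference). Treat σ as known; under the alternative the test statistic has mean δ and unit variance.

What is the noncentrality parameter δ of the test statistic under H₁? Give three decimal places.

δ ≈ 3.841

δ = d / √(1/n₁ + 1/n₂) = 0.45 / √(1/119 + 1/188) = 3.8415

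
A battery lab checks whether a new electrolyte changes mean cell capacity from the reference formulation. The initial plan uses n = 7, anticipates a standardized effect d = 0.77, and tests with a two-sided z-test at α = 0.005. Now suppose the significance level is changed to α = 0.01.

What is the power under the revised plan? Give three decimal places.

δ = d·√n = 0.77 × √7 = 2.0372 (unchanged). New critical value: z_{0.005} = 2.576.
Revised power = Φ(δ − 2.576) + Φ(−δ − 2.576) = Φ(-0.539) + Φ(-4.613) = 0.2951 + 0.0000 = 0.2951.

Power ≈ 0.295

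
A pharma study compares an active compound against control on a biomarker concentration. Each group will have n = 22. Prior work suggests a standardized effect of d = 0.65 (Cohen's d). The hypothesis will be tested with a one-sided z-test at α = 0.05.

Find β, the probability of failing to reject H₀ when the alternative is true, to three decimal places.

Noncentrality parameter: δ = d·√(n/2) = 0.65 × √(22/2) = 2.1558
One-sided α = 0.05 → critical value z_{0.05} = 1.645.
Power = P(Z > 1.645 − δ) = Φ(0.511) = 0.6953.
Type II error: β = 1 − power = 1 − 0.6953 = 0.3047.

β ≈ 0.305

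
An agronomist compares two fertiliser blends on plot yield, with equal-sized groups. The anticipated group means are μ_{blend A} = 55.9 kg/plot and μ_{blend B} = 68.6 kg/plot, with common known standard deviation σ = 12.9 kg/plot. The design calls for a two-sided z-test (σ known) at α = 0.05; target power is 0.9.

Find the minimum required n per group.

Standardized effect: d = |μ_{blend A} − μ_{blend B}| / σ = |55.9 − 68.6| / 12.9 = 0.9845
For power 0.9 need Φ(δ − z_{0.025}) = 0.9, so δ = z_{0.025} + z_{0.10} = 1.960 + 1.282 = 3.242.
(Ignoring the negligible lower-tail rejection probability gives the usual closed-form inversion.)
δ = d·√(n/2) ⇒ n = 2(δ/d)² = 2 × (3.242 / 0.9845)² = 21.68.
Rounding up, n = 22 per group.

n = 22 per group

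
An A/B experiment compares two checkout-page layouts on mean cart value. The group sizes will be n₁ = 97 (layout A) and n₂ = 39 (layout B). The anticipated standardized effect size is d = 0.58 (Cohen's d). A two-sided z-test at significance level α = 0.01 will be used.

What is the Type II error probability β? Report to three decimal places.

β ≈ 0.314

Noncentrality parameter: δ = d / √(1/n₁ + 1/n₂) = 0.58 / √(1/97 + 1/39) = 3.0590
Critical value for a two-sided test at α = 0.01: z_{α/2} = 2.576.
Power = Φ(δ − 2.576) + Φ(−δ − 2.576) = Φ(0.483) + Φ(-5.635) = 0.6855 + 0.0000 = 0.6855.
Type II error: β = 1 − power = 1 − 0.6855 = 0.3145.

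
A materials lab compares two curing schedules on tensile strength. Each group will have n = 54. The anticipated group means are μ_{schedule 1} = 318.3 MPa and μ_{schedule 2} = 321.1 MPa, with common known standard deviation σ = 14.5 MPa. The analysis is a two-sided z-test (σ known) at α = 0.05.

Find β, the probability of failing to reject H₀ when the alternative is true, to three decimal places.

Standardized effect: d = |μ_{schedule 1} − μ_{schedule 2}| / σ = |318.3 − 321.1| / 14.5 = 0.1931
Noncentrality parameter: δ = d·√(n/2) = 0.1931 × √(54/2) = 1.0034
Critical value for a two-sided test at α = 0.05: z_{α/2} = 1.960.
Power = Φ(δ − 1.960) + Φ(−δ − 1.960) = Φ(-0.957) + Φ(-2.963) = 0.1694 + 0.0015 = 0.1709.
Type II error: β = 1 − power = 1 − 0.1709 = 0.8291.

β ≈ 0.829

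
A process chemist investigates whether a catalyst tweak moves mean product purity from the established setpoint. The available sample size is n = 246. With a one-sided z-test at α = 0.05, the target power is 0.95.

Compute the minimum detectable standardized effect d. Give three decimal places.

Required noncentrality: δ = z_{0.05} + z_{0.05} = 1.645 + 1.645 = 3.290.
δ = d·√n ⇒ d = δ/√n = 3.290/√246 = 0.2097.

d ≈ 0.210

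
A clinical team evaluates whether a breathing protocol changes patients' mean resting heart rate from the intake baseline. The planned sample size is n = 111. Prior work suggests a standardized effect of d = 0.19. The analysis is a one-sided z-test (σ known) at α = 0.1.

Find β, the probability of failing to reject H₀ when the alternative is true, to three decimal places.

Noncentrality parameter: δ = d·√n = 0.19 × √111 = 2.0018
One-sided α = 0.1 → critical value z_{0.1} = 1.282.
Power = Φ(δ − 1.282) = Φ(0.720) = 0.7643.
Type II error: β = 1 − power = 1 − 0.7643 = 0.2357.

β ≈ 0.236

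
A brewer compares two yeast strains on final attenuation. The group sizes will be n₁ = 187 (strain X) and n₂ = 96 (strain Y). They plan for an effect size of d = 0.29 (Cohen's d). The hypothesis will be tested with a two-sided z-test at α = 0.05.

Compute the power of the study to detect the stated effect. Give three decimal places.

Noncentrality parameter: δ = d / √(1/n₁ + 1/n₂) = 0.29 / √(1/187 + 1/96) = 2.3097
Two-sided α = 0.05 → critical value z_{0.025} = 1.960.
Power = Φ(δ − 1.960) + Φ(−δ − 1.960) = Φ(0.350) + Φ(-4.270) = 0.6367 + 0.0000 = 0.6368.

Power ≈ 0.637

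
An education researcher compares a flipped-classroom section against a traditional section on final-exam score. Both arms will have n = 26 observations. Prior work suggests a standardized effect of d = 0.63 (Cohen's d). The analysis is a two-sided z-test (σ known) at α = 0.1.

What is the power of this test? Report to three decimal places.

Noncentrality parameter: δ = d·√(n/2) = 0.63 × √(26/2) = 2.2715
Two-sided α = 0.1 → critical value z_{0.05} = 1.645.
Power = Φ(δ − 1.645) + Φ(−δ − 1.645) = Φ(0.627) + Φ(-3.916) = 0.7346 + 0.0000 = 0.7346.

Power ≈ 0.735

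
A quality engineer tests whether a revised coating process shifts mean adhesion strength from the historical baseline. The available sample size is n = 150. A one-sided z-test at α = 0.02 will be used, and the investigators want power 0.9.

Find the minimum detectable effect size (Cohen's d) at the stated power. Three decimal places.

d ≈ 0.272

Need Φ(δ − 2.054) = 0.9, so δ = 2.054 + 1.282 = 3.335.
δ = d·√n ⇒ d = δ/√n = 3.335/√150 = 0.2723.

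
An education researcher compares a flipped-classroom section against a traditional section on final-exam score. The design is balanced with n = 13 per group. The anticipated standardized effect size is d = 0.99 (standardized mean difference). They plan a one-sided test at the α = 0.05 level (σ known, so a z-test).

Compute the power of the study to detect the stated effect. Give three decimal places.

Noncentrality parameter: λ = d·√(n/2) = 0.99 × √(13/2) = 2.5240
Critical value for a one-sided test at α = 0.05: z_α = 1.645.
Power = Φ(λ − 1.645) = Φ(0.879) = 0.8103.

Power ≈ 0.810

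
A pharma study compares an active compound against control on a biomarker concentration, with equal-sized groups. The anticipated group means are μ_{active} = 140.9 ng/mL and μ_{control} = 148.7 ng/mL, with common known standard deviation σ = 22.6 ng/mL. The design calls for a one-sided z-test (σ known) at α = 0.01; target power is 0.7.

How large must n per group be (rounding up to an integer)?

n = 137 per group

Standardized effect: d = |μ_{active} − μ_{control}| / σ = |140.9 − 148.7| / 22.6 = 0.3451
For power 0.7 need Φ(δ − z_{0.01}) = 0.7, so δ = z_{0.01} + z_{0.30} = 2.326 + 0.524 = 2.851.
δ = d·√(n/2) ⇒ n = 2(δ/d)² = 2 × (2.851 / 0.3451)² = 136.45.
Round up to the next whole unit.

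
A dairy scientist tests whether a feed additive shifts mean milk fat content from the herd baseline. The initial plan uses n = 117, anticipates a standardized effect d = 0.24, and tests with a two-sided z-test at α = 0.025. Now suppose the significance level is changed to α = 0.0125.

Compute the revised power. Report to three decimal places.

Power ≈ 0.539

δ = d·√n = 0.24 × √117 = 2.5960 (unchanged). New critical value: z_{0.0063} = 2.498.
Revised power = Φ(δ − 2.498) + Φ(−δ − 2.498) = Φ(0.098) + Φ(-5.094) = 0.5391 + 0.0000 = 0.5391.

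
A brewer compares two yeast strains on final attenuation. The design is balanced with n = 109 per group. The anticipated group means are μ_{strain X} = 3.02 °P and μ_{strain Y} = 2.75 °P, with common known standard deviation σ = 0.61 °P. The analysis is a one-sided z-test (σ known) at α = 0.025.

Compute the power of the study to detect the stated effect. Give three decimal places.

Power ≈ 0.905

Standardized effect: d = |μ_{strain X} − μ_{strain Y}| / σ = |3.02 − 2.75| / 0.61 = 0.4426
Noncentrality parameter: δ = d·√(n/2) = 0.4426 × √(109/2) = 3.2676
Critical value for a one-sided test at α = 0.025: z_α = 1.960.
Power = P(Z > 1.960 − δ) = Φ(1.308) = 0.9045.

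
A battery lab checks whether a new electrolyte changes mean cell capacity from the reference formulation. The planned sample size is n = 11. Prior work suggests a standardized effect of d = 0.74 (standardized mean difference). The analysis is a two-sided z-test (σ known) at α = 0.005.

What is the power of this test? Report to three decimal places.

Power ≈ 0.362

Noncentrality parameter: δ = d·√n = 0.74 × √11 = 2.4543
Two-sided α = 0.005 → critical value z_{0.0025} = 2.807.
Power = Φ(δ − 2.807) + Φ(−δ − 2.807) = Φ(-0.353) + Φ(-5.261) = 0.3621 + 0.0000 = 0.3621.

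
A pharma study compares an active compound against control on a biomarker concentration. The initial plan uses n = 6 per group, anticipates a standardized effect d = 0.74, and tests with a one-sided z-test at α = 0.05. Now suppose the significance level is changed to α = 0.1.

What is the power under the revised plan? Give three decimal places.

δ = d·√(n/2) = 0.74 × √(6/2) = 1.2817 (unchanged). New critical value: z_{0.1} = 1.282.
Revised power = Φ(δ − 1.282) = Φ(0.000) = 0.5001.

Power ≈ 0.500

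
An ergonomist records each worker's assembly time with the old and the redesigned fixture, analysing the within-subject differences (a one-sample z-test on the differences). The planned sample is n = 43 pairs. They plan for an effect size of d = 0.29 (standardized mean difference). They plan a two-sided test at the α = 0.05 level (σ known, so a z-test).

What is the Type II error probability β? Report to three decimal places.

Noncentrality parameter: δ = d·√n = 0.29 × √43 = 1.9017
Critical value for a two-sided test at α = 0.05: z_{α/2} = 1.960.
Power = Φ(δ − 1.960) + Φ(−δ − 1.960) = Φ(-0.058) + Φ(-3.862) = 0.4768 + 0.0001 = 0.4768.
Type II error: β = 1 − power = 1 − 0.4768 = 0.5232.

β ≈ 0.523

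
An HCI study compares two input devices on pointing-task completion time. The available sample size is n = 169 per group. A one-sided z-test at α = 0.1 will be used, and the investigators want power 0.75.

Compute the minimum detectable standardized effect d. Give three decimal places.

d ≈ 0.213

Required noncentrality: δ = z_{0.1} + z_{0.25} = 1.282 + 0.674 = 1.956.
δ = d·√(n/2) ⇒ d = δ/√(n/2) = 1.956/√(169/2) = 0.2128.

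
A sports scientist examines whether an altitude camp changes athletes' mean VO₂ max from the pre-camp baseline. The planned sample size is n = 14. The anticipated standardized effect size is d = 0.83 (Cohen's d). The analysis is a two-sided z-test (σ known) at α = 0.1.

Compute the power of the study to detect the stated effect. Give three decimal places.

Noncentrality parameter: δ = d·√n = 0.83 × √14 = 3.1056
Two-sided α = 0.1 → critical value z_{0.05} = 1.645.
Power = Φ(δ − 1.645) + Φ(−δ − 1.645) = Φ(1.461) + Φ(-4.750) = 0.9280 + 0.0000 = 0.9280.

Power ≈ 0.928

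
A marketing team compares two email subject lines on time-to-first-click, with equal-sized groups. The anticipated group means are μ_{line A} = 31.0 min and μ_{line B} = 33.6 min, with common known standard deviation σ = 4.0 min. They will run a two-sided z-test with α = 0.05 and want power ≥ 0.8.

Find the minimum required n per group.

Standardized effect: d = |μ_{line A} − μ_{line B}| / σ = |31.0 − 33.6| / 4.0 = 0.6500
Set Φ(δ − 1.960) = 0.8; then δ − 1.960 = Φ⁻¹(0.8) = 0.842, giving δ = 2.802.
(For δ > 0 the lower-tail rejection region contributes negligibly to power, so the one-term inversion is standard.)
δ = d·√(n/2) ⇒ n = 2(δ/d)² = 2 × (2.802 / 0.6500)² = 37.15.
Round up to the next whole unit.

n = 38 per group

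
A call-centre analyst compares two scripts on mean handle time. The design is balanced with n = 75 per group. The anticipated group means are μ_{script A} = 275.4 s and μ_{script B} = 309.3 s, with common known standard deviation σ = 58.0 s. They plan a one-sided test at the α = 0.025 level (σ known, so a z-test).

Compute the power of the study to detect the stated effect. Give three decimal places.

Standardized effect: d = |μ_{script A} − μ_{script B}| / σ = |275.4 − 309.3| / 58.0 = 0.5845
Noncentrality parameter: δ = d·√(n/2) = 0.5845 × √(75/2) = 3.5792
Critical value for a one-sided test at α = 0.025: z_α = 1.960.
Power = P(Z > 1.960 − δ) = Φ(1.619) = 0.9473.

Power ≈ 0.947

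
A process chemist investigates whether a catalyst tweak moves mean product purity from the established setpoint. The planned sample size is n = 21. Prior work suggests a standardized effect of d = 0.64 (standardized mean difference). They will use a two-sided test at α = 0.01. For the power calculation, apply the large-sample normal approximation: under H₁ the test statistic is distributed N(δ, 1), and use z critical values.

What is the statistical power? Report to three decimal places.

Power ≈ 0.639

Noncentrality parameter: δ = d·√n = 0.64 × √21 = 2.9328
Two-sided α = 0.01 → critical value z_{0.005} = 2.576.
Power = Φ(δ − 2.576) + Φ(−δ − 2.576) = Φ(0.357) + Φ(-5.509) = 0.6395 + 0.0000 = 0.6395.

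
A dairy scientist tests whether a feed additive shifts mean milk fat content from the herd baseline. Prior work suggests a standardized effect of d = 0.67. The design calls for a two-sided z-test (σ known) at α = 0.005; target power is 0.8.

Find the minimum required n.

n = 30

For power 0.8 need Φ(δ − z_{0.0025}) = 0.8, so δ = z_{0.0025} + z_{0.20} = 2.807 + 0.842 = 3.649.
(The Φ(−δ − z_{α/2}) term is vanishingly small for δ > 0 and is dropped in the standard sample-size formula.)
δ = d·√n ⇒ n = (δ/d)² = (3.649 / 0.67)² = 29.66.
Rounding up, n = 30.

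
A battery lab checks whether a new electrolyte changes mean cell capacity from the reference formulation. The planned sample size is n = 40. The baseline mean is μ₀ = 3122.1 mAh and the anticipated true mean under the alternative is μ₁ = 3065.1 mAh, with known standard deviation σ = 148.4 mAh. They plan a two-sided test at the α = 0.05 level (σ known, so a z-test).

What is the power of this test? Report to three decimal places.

Standardized effect: d = |μ₁ − μ₀| / σ = |3065.1 − 3122.1| / 148.4 = 0.3841
Noncentrality parameter: δ = d·√n = 0.3841 × √40 = 2.4292
Two-sided α = 0.05 → critical value z_{0.025} = 1.960.
Power = Φ(δ − 1.960) + Φ(−δ − 1.960) = Φ(0.469) + Φ(-4.389) = 0.6806 + 0.0000 = 0.6806.

Power ≈ 0.681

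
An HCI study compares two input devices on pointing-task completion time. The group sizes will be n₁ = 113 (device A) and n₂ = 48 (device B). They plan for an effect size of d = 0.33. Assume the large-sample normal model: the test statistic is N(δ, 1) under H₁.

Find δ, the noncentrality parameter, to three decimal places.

δ ≈ 1.915

The noncentrality parameter scales effect size by the design's sample-size factor: δ = d / √(1/n₁ + 1/n₂) = 0.33 / √(1/113 + 1/48) = 1.9154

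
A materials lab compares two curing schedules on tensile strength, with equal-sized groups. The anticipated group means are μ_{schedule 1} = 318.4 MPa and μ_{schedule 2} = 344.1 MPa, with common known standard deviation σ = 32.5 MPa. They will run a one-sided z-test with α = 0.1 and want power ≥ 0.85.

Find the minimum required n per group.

Standardized effect: d = |μ_{schedule 1} − μ_{schedule 2}| / σ = |318.4 − 344.1| / 32.5 = 0.7908
Set Φ(δ − 1.282) = 0.85; then δ − 1.282 = Φ⁻¹(0.85) = 1.036, giving δ = 2.318.
δ = d·√(n/2) ⇒ n = 2(δ/d)² = 2 × (2.318 / 0.7908)² = 17.19.
Rounding up, n = 18 per group.

n = 18 per group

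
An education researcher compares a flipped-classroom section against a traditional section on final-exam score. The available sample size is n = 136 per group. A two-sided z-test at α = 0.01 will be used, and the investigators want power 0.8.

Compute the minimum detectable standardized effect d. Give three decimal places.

Required noncentrality: δ = z_{0.005} + z_{0.20} = 2.576 + 0.842 = 3.417.
(The second rejection-region term Φ(−δ − z_{α/2}) is negligible and dropped.)
δ = d·√(n/2) ⇒ d = δ/√(n/2) = 3.417/√(136/2) = 0.4144.

d ≈ 0.414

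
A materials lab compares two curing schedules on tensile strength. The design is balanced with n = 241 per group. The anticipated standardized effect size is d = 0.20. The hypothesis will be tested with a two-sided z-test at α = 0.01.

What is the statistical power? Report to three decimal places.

Power ≈ 0.352

Noncentrality parameter: δ = d·√(n/2) = 0.20 × √(241/2) = 2.1954
Critical value for a two-sided test at α = 0.01: z_{α/2} = 2.576.
Power = Φ(δ − 2.576) + Φ(−δ − 2.576) = Φ(-0.380) + Φ(-4.771) = 0.3518 + 0.0000 = 0.3518.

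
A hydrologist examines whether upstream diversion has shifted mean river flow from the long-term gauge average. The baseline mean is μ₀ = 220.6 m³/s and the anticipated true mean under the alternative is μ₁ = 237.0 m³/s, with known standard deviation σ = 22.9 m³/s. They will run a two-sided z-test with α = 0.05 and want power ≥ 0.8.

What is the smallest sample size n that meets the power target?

n = 16

Standardized effect: d = |μ₁ − μ₀| / σ = |237.0 − 220.6| / 22.9 = 0.7162
Set Φ(δ − 1.960) = 0.8; then δ − 1.960 = Φ⁻¹(0.8) = 0.842, giving δ = 2.802.
(For δ > 0 the lower-tail rejection region contributes negligibly to power, so the one-term inversion is standard.)
δ = d·√n ⇒ n = (δ/d)² = (2.802 / 0.7162)² = 15.30.
Rounding up, n = 16.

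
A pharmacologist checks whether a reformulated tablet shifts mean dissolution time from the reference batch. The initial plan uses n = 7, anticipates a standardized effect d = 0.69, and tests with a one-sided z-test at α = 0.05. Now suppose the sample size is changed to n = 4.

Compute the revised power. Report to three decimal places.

Power ≈ 0.396

With n = 4: δ = d·√n = 0.69 × √4 = 1.3800. Critical value z_{0.05} = 1.645.
Revised power = Φ(δ − 1.645) = Φ(-0.265) = 0.3956.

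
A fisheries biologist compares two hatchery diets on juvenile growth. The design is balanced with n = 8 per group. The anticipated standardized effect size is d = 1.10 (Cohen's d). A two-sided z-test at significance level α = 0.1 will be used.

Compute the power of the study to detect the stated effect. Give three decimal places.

Noncentrality parameter: δ = d·√(n/2) = 1.10 × √(8/2) = 2.2000
Critical value for a two-sided test at α = 0.1: z_{α/2} = 1.645.
Power = Φ(δ − 1.645) + Φ(−δ − 1.645) = Φ(0.555) + Φ(-3.845) = 0.7106 + 0.0001 = 0.7107.

Power ≈ 0.711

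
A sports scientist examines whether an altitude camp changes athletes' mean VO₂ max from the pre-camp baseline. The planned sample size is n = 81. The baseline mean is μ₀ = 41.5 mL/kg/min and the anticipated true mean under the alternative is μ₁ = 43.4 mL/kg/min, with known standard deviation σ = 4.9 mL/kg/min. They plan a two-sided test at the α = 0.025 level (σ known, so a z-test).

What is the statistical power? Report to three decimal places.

Standardized effect: d = |μ₁ − μ₀| / σ = |43.4 − 41.5| / 4.9 = 0.3878
Noncentrality parameter: δ = d·√n = 0.3878 × √81 = 3.4898
Two-sided α = 0.025 → critical value z_{0.0125} = 2.241.
Power = Φ(δ − 2.241) + Φ(−δ − 2.241) = Φ(1.248) + Φ(-5.731) = 0.8941 + 0.0000 = 0.8941.

Power ≈ 0.894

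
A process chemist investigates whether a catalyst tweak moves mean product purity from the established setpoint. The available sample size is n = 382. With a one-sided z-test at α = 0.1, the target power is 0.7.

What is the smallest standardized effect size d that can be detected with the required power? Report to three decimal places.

d ≈ 0.092

Need Φ(δ − 1.282) = 0.7, so δ = 1.282 + 0.524 = 1.806.
δ = d·√n ⇒ d = δ/√n = 1.806/√382 = 0.0924.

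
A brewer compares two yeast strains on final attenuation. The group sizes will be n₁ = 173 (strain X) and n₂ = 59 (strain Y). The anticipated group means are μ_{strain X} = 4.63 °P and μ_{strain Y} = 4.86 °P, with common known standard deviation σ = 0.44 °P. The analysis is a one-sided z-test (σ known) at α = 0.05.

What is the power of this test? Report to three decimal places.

Power ≈ 0.966

Standardized effect: d = |μ_{strain X} − μ_{strain Y}| / σ = |4.63 − 4.86| / 0.44 = 0.5227
Noncentrality parameter: δ = d / √(1/n₁ + 1/n₂) = 0.5227 / √(1/173 + 1/59) = 3.4672
One-sided α = 0.05 → critical value z_{0.05} = 1.645.
Power = P(Z > 1.645 − δ) = Φ(1.822) = 0.9658.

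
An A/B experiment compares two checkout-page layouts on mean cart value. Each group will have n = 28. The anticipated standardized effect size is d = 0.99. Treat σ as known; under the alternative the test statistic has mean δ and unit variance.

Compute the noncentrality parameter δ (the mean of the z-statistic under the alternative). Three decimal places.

δ ≈ 3.704

δ = d·√(n/2) = 0.99 × √(28/2) = 3.7042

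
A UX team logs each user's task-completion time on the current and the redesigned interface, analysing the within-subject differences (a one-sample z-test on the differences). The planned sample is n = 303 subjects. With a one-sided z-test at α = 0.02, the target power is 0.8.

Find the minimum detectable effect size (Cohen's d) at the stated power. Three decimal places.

d ≈ 0.166

Need Φ(δ − 2.054) = 0.8, so δ = 2.054 + 0.842 = 2.895.
δ = d·√n ⇒ d = δ/√n = 2.895/√303 = 0.1663.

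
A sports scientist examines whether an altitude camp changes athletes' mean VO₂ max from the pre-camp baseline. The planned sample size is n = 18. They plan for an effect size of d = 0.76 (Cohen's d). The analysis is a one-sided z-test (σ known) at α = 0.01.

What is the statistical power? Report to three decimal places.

Power ≈ 0.815

Noncentrality parameter: δ = d·√n = 0.76 × √18 = 3.2244
Critical value for a one-sided test at α = 0.01: z_α = 2.326.
Power = Φ(δ − 2.326) = Φ(0.898) = 0.8154.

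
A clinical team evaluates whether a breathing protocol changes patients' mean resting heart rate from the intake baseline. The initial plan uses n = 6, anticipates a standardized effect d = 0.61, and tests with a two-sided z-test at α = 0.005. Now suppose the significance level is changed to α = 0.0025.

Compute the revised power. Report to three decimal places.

δ = d·√n = 0.61 × √6 = 1.4942 (unchanged). New critical value: z_{0.0013} = 3.023.
Revised power = Φ(δ − 3.023) + Φ(−δ − 3.023) = Φ(-1.529) + Φ(-4.518) = 0.0631 + 0.0000 = 0.0631.

Power ≈ 0.063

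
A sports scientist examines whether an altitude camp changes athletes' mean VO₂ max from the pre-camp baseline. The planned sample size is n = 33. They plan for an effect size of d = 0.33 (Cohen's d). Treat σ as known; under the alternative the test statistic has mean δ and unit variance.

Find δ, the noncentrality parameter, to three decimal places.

δ ≈ 1.896

The noncentrality parameter scales effect size by the design's sample-size factor: δ = d·√n = 0.33 × √33 = 1.8957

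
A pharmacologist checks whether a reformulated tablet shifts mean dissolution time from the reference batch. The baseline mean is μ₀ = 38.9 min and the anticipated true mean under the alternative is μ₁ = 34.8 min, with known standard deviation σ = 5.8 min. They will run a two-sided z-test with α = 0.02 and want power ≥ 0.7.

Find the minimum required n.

n = 17

Standardized effect: d = |μ₁ − μ₀| / σ = |34.8 − 38.9| / 5.8 = 0.7069
Set Φ(δ − 2.326) = 0.7; then δ − 2.326 = Φ⁻¹(0.7) = 0.524, giving δ = 2.851.
(For δ > 0 the lower-tail rejection region contributes negligibly to power, so the one-term inversion is standard.)
δ = d·√n ⇒ n = (δ/d)² = (2.851 / 0.7069)² = 16.26.
Round up to the next whole unit.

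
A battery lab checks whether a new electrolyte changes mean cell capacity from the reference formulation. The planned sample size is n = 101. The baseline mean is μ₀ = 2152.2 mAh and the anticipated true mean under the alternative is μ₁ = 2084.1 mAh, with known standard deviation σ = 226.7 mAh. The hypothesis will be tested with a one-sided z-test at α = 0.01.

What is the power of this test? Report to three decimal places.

Standardized effect: d = |μ₁ − μ₀| / σ = |2084.1 − 2152.2| / 226.7 = 0.3004
Noncentrality parameter: δ = d·√n = 0.3004 × √101 = 3.0190
Critical value for a one-sided test at α = 0.01: z_α = 2.326.
Power = P(Z > 2.326 − δ) = Φ(0.693) = 0.7557.

Power ≈ 0.756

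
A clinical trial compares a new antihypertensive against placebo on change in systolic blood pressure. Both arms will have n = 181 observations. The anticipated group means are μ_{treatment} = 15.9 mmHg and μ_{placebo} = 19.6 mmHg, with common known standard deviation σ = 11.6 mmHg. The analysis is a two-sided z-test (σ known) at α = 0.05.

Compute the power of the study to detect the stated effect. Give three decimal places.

Standardized effect: d = |μ_{treatment} − μ_{placebo}| / σ = |15.9 − 19.6| / 11.6 = 0.3190
Noncentrality parameter: δ = d·√(n/2) = 0.3190 × √(181/2) = 3.0344
Two-sided α = 0.05 → critical value z_{0.025} = 1.960.
Power = Φ(δ − 1.960) + Φ(−δ − 1.960) = Φ(1.074) + Φ(-4.994) = 0.8587 + 0.0000 = 0.8587.

Power ≈ 0.859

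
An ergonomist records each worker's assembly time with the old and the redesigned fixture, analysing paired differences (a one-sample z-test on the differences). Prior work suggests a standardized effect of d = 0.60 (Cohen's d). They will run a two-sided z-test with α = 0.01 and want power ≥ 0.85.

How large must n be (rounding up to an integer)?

Set Φ(δ − 2.576) = 0.85; then δ − 2.576 = Φ⁻¹(0.85) = 1.036, giving δ = 3.612.
(For δ > 0 the lower-tail rejection region contributes negligibly to power, so the one-term inversion is standard.)
δ = d·√n ⇒ n = (δ/d)² = (3.612 / 0.60)² = 36.25.
Rounding up, n = 37.

n = 37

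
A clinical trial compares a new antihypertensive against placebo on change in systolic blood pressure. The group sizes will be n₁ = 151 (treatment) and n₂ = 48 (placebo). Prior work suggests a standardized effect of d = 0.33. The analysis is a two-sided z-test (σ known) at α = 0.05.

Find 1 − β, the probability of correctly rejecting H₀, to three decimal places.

Noncentrality parameter: δ = d / √(1/n₁ + 1/n₂) = 0.33 / √(1/151 + 1/48) = 1.9916
Critical value for a two-sided test at α = 0.05: z_{α/2} = 1.960.
Power = Φ(δ − 1.960) + Φ(−δ − 1.960) = Φ(0.032) + Φ(-3.952) = 0.5126 + 0.0000 = 0.5126.

Power ≈ 0.513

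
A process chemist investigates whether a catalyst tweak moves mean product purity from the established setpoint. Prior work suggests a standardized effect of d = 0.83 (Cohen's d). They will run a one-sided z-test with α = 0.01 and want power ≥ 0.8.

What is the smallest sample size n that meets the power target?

For power 0.8 need Φ(δ − z_{0.01}) = 0.8, so δ = z_{0.01} + z_{0.20} = 2.326 + 0.842 = 3.168.
δ = d·√n ⇒ n = (δ/d)² = (3.168 / 0.83)² = 14.57.
Rounding up, n = 15.

n = 15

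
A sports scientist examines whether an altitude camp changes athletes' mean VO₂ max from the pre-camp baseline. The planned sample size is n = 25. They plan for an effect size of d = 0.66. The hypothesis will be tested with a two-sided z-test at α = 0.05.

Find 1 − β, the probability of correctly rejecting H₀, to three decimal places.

Power ≈ 0.910

Noncentrality parameter: λ = d·√n = 0.66 × √25 = 3.3000
Critical value for a two-sided test at α = 0.05: z_{α/2} = 1.960.
Power = Φ(λ − 1.960) + Φ(−λ − 1.960) = Φ(1.340) + Φ(-5.260) = 0.9099 + 0.0000 = 0.9099.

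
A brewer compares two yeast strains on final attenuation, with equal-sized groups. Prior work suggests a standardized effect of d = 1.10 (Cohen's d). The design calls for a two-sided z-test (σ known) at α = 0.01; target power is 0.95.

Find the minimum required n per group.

n = 30 per group

Set Φ(δ − 2.576) = 0.95; then δ − 2.576 = Φ⁻¹(0.95) = 1.645, giving δ = 4.221.
(For δ > 0 the lower-tail rejection region contributes negligibly to power, so the one-term inversion is standard.)
δ = d·√(n/2) ⇒ n = 2(δ/d)² = 2 × (4.221 / 1.10)² = 29.44.
Rounding up, n = 30 per group.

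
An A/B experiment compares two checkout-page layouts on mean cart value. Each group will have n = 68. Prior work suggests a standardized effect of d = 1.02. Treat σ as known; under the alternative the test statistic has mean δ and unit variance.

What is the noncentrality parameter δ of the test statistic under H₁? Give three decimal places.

δ = d·√(n/2) = 1.02 × √(68/2) = 5.9476

δ ≈ 5.948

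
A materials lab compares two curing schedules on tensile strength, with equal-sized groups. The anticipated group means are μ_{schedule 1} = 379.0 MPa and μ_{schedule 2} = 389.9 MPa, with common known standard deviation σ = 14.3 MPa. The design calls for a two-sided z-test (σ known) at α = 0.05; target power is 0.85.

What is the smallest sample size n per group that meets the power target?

Standardized effect: d = |μ_{schedule 1} − μ_{schedule 2}| / σ = |379.0 − 389.9| / 14.3 = 0.7622
For power 0.85 need Φ(δ − z_{0.025}) = 0.85, so δ = z_{0.025} + z_{0.15} = 1.960 + 1.036 = 2.996.
(The Φ(−δ − z_{α/2}) term is vanishingly small for δ > 0 and is dropped in the standard sample-size formula.)
δ = d·√(n/2) ⇒ n = 2(δ/d)² = 2 × (2.996 / 0.7622)² = 30.91.
Rounding up, n = 31 per group.

n = 31 per group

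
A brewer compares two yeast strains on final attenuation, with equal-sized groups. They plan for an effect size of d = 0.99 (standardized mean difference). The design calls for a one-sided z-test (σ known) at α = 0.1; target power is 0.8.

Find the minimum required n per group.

n = 10 per group

Set Φ(δ − 1.282) = 0.8; then δ − 1.282 = Φ⁻¹(0.8) = 0.842, giving δ = 2.123.
δ = d·√(n/2) ⇒ n = 2(δ/d)² = 2 × (2.123 / 0.99)² = 9.20.
Round up to the next whole unit.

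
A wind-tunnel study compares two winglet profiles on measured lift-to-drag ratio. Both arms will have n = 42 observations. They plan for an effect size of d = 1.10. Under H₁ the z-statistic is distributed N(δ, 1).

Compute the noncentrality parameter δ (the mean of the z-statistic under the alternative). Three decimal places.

δ ≈ 5.041

δ = d·√(n/2) = 1.10 × √(42/2) = 5.0408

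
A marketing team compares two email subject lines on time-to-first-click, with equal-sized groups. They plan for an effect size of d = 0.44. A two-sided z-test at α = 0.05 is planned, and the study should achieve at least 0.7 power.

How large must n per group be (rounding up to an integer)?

Set Φ(δ − 1.960) = 0.7; then δ − 1.960 = Φ⁻¹(0.7) = 0.524, giving δ = 2.484.
(Ignoring the negligible lower-tail rejection probability gives the usual closed-form inversion.)
δ = d·√(n/2) ⇒ n = 2(δ/d)² = 2 × (2.484 / 0.44)² = 63.76.
Rounding up, n = 64 per group.

n = 64 per group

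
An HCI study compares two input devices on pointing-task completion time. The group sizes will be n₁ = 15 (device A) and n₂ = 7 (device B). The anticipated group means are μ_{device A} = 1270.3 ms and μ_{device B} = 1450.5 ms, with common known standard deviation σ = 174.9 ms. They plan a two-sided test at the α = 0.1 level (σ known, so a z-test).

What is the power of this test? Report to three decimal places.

Standardized effect: d = |μ_{device A} − μ_{device B}| / σ = |1270.3 − 1450.5| / 174.9 = 1.0303
Noncentrality parameter: δ = d / √(1/n₁ + 1/n₂) = 1.0303 / √(1/15 + 1/7) = 2.2509
Critical value for a two-sided test at α = 0.1: z_{α/2} = 1.645.
Power = Φ(δ − 1.645) + Φ(−δ − 1.645) = Φ(0.606) + Φ(-3.896) = 0.7277 + 0.0000 = 0.7278.

Power ≈ 0.728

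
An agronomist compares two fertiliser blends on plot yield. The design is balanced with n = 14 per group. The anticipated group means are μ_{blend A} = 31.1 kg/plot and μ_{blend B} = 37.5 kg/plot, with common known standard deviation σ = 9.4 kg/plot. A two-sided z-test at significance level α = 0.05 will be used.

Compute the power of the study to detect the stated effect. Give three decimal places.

Power ≈ 0.437

Standardized effect: d = |μ_{blend A} − μ_{blend B}| / σ = |31.1 − 37.5| / 9.4 = 0.6809
Noncentrality parameter: δ = d·√(n/2) = 0.6809 × √(14/2) = 1.8014
Two-sided α = 0.05 → critical value z_{0.025} = 1.960.
Power = Φ(δ − 1.960) + Φ(−δ − 1.960) = Φ(-0.159) + Φ(-3.761) = 0.4370 + 0.0001 = 0.4371.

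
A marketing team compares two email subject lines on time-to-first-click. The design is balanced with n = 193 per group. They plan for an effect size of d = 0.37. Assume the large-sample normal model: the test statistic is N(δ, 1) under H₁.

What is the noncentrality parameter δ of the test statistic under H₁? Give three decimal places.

The noncentrality parameter scales effect size by the design's sample-size factor: δ = d·√(n/2) = 0.37 × √(193/2) = 3.6347

δ ≈ 3.635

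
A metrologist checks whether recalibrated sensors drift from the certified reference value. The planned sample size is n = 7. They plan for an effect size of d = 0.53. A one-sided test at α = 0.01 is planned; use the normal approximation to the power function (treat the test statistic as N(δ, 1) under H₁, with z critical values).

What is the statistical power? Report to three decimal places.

Power ≈ 0.178

Noncentrality parameter: δ = d·√n = 0.53 × √7 = 1.4022
Critical value for a one-sided test at α = 0.01: z_α = 2.326.
Power = Φ(δ − 2.326) = Φ(-0.924) = 0.1777.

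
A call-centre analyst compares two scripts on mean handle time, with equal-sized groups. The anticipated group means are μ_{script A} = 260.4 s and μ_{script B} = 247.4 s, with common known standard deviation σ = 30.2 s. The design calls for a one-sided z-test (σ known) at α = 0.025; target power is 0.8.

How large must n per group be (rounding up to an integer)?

n = 85 per group

Standardized effect: d = |μ_{script A} − μ_{script B}| / σ = |260.4 − 247.4| / 30.2 = 0.4305
Set Φ(δ − 1.960) = 0.8; then δ − 1.960 = Φ⁻¹(0.8) = 0.842, giving δ = 2.802.
δ = d·√(n/2) ⇒ n = 2(δ/d)² = 2 × (2.802 / 0.4305)² = 84.72.
Round up to the next whole unit.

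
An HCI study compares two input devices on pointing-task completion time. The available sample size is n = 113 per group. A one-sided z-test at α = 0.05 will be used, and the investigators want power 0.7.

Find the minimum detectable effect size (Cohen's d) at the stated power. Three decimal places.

Required noncentrality: δ = z_{0.05} + z_{0.30} = 1.645 + 0.524 = 2.169.
δ = d·√(n/2) ⇒ d = δ/√(n/2) = 2.169/√(113/2) = 0.2886.

d ≈ 0.289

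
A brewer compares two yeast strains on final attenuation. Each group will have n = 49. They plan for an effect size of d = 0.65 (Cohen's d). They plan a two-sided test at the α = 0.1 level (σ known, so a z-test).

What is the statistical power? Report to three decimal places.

Noncentrality parameter: δ = d·√(n/2) = 0.65 × √(49/2) = 3.2173
Two-sided α = 0.1 → critical value z_{0.05} = 1.645.
Power = Φ(δ − 1.645) + Φ(−δ − 1.645) = Φ(1.572) + Φ(-4.862) = 0.9421 + 0.0000 = 0.9421.

Power ≈ 0.942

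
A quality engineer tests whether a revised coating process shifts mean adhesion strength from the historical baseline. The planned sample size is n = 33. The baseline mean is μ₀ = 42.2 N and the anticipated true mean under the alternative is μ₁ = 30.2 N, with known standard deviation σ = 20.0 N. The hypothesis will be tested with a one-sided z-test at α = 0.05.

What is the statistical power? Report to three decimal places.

Power ≈ 0.964

Standardized effect: d = |μ₁ − μ₀| / σ = |30.2 − 42.2| / 20.0 = 0.6000
Noncentrality parameter: δ = d·√n = 0.6000 × √33 = 3.4467
Critical value for a one-sided test at α = 0.05: z_α = 1.645.
Power = Φ(δ − 1.645) = Φ(1.802) = 0.9642.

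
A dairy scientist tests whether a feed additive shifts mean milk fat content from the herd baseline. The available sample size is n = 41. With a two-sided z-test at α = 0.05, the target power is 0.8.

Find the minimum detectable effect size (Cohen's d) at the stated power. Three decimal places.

d ≈ 0.438

Need Φ(δ − 1.960) = 0.8, so δ = 1.960 + 0.842 = 2.802.
(Lower-tail contribution to power is negligible for δ > 0.)
δ = d·√n ⇒ d = δ/√n = 2.802/√41 = 0.4375.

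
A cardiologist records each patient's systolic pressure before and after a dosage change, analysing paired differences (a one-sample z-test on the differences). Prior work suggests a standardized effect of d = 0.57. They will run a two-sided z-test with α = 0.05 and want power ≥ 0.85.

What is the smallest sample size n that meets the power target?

n = 28

For power 0.85 need Φ(δ − z_{0.025}) = 0.85, so δ = z_{0.025} + z_{0.15} = 1.960 + 1.036 = 2.996.
(Ignoring the negligible lower-tail rejection probability gives the usual closed-form inversion.)
δ = d·√n ⇒ n = (δ/d)² = (2.996 / 0.57)² = 27.63.
Rounding up, n = 28.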